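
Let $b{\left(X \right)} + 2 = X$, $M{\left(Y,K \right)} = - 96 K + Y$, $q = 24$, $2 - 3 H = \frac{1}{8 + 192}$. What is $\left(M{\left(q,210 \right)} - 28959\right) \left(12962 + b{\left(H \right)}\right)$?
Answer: $- \frac{25452153927}{40} \approx -6.363 \cdot 10^{8}$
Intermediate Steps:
$H = \frac{133}{200}$ ($H = \frac{2}{3} - \frac{1}{3 \left(8 + 192\right)} = \frac{2}{3} - \frac{1}{3 \cdot 200} = \frac{2}{3} - \frac{1}{600} = \frac{133}{200} \approx 0.665$)
$M{\left(Y,K \right)} = Y - 96 K$
$b{\left(X \right)} = -2 + X$
$\left(M{\left(q,210 \right)} - 28959\right) \left(12962 + b{\left(H \right)}\right) = \left(\left(24 - 20160\right) - 28959\right) \left(12962 + \left(-2 + \frac{133}{200}\right)\right) = \left(\left(24 - 20160\right) - 28959\right) \left(12962 - \frac{267}{200}\right) = \left(-20136 - 28959\right) \frac{2592133}{200} = \left(-49095\right) \frac{2592133}{200} = - \frac{25452153927}{40}$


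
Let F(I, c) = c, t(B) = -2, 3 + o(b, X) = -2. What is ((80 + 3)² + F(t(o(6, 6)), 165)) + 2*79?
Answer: 7212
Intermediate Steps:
o(b, X) = -5 (o(b, X) = -3 - 2 = -5)
((80 + 3)² + F(t(o(6, 6)), 165)) + 2*79 = ((80 + 3)² + 165) + 2*79 = (83² + 165) + 158 = (6889 + 165) + 158 = 7054 + 158 = 7212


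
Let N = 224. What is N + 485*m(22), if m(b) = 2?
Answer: 1194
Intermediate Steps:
N + 485*m(22) = 224 + 485*2 = 224 + 970 = 1194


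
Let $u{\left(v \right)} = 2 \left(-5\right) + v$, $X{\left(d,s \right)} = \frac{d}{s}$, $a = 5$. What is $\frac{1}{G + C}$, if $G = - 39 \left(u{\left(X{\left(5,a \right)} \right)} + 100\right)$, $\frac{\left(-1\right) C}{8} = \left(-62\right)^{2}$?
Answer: $- \frac{1}{34301} \approx -2.9154 \cdot 10^{-5}$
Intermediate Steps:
$C = -30752$ ($C = - 8 \left(-62\right)^{2} = \left(-8\right) 3844 = -30752$)
$u{\left(v \right)} = -10 + v$
$G = -3549$ ($G = - 39 \left(\left(-10 + \frac{5}{5}\right) + 100\right) = - 39 \left(\left(-10 + 5 \cdot \frac{1}{5}\right) + 100\right) = - 39 \left(\left(-10 + 1\right) + 100\right) = - 39 \left(-9 + 100\right) = \left(-39\right) 91 = -3549$)
$\frac{1}{G + C} = \frac{1}{-3549 - 30752} = \frac{1}{-34301} = - \frac{1}{34301}$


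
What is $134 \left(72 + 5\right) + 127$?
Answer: $10445$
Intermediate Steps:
$134 \left(72 + 5\right) + 127 = 134 \cdot 77 + 127 = 10318 + 127 = 10445$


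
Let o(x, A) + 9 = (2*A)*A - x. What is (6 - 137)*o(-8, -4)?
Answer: -4061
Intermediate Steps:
o(x, A) = -9 - x + 2*A**2 (o(x, A) = -9 + ((2*A)*A - x) = -9 + (2*A**2 - x) = -9 + (-x + 2*A**2) = -9 - x + 2*A**2)
(6 - 137)*o(-8, -4) = (6 - 137)*(-9 - 1*(-8) + 2*(-4)**2) = -131*(-9 + 8 + 2*16) = -131*(-9 + 8 + 32) = -131*31 = -4061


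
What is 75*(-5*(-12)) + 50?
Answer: 4550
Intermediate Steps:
75*(-5*(-12)) + 50 = 75*60 + 50 = 4500 + 50 = 4550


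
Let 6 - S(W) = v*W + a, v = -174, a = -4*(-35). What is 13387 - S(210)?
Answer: -23019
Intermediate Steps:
a = 140
S(W) = -134 + 174*W (S(W) = 6 - (-174*W + 140) = 6 - (140 - 174*W) = 6 + (-140 + 174*W) = -134 + 174*W)
13387 - S(210) = 13387 - (-134 + 174*210) = 13387 - (-134 + 36540) = 13387 - 1*36406 = 13387 - 36406 = -23019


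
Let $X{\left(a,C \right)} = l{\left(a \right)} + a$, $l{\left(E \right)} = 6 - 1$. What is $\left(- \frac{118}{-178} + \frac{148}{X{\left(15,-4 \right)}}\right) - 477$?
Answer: $- \frac{208677}{445} \approx -468.94$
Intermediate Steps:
$l{\left(E \right)} = 5$
$X{\left(a,C \right)} = 5 + a$
$\left(- \frac{118}{-178} + \frac{148}{X{\left(15,-4 \right)}}\right) - 477 = \left(- \frac{118}{-178} + \frac{148}{5 + 15}\right) - 477 = \left(\left(-118\right) \left(- \frac{1}{178}\right) + \frac{148}{20}\right) - 477 = \left(\frac{59}{89} + 148 \cdot \frac{1}{20}\right) - 477 = \left(\frac{59}{89} + \frac{37}{5}\right) - 477 = \frac{3588}{445} - 477 = - \frac{208677}{445}$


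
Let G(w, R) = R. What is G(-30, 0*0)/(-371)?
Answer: 0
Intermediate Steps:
G(-30, 0*0)/(-371) = (0*0)/(-371) = 0*(-1/371) = 0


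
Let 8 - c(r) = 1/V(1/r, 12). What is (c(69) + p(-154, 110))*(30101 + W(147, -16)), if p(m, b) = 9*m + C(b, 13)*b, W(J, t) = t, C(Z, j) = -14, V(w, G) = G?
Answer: -1053486445/12 ≈ -8.7791e+7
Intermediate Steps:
p(m, b) = -14*b + 9*m (p(m, b) = 9*m - 14*b = -14*b + 9*m)
c(r) = 95/12 (c(r) = 8 - 1/12 = 95/12)
(c(69) + p(-154, 110))*(30101 + W(147, -16)) = (95/12 + (-14*110 + 9*(-154)))*(30101 - 16) = (95/12 + (-1540 - 1386))*30085 = (95/12 - 2926)*30085 = -35017/12*30085 = -1053486445/12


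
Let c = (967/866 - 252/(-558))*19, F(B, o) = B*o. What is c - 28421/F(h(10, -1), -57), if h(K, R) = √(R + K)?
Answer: 899776315/4590666 ≈ 196.00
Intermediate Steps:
h(K, R) = √(K + R)
c = 799919/26846 (c = (967*(1/866) - 252*(-1/558))*19 = (967/866 + 14/31)*19 = (42101/26846)*19 = 799919/26846 ≈ 29.797)
c - 28421/F(h(10, -1), -57) = 799919/26846 - 28421*(-1/(57*√(10 - 1))) = 799919/26846 - 28421/(√9*(-57)) = 799919/26846 - 28421/(3*(-57)) = 799919/26846 - 28421/(-171) = 799919/26846 - 28421*(-1/171) = 799919/26846 + 28421/171 = 899776315/4590666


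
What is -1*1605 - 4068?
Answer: -5673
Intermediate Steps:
-1*1605 - 4068 = -1605 - 4068 = -5673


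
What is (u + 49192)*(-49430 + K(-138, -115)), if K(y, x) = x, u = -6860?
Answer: -2097338940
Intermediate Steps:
(u + 49192)*(-49430 + K(-138, -115)) = (-6860 + 49192)*(-49430 - 115) = 42332*(-49545) = -2097338940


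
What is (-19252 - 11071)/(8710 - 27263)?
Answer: 30323/18553 ≈ 1.6344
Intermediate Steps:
(-19252 - 11071)/(8710 - 27263) = -30323/(-18553) = -30323*(-1/18553) = 30323/18553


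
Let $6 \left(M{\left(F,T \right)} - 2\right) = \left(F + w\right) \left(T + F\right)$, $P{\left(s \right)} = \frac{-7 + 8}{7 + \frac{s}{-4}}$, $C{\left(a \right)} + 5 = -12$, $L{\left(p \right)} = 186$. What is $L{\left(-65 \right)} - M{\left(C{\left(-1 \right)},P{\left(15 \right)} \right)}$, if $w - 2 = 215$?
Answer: $\frac{28876}{39} \approx 740.41$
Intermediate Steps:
$w = 217$ ($w = 2 + 215 = 217$)
$C{\left(a \right)} = -17$ ($C{\left(a \right)} = -5 - 12 = -17$)
$P{\left(s \right)} = \frac{1}{7 - \frac{s}{4}}$ ($P{\left(s \right)} = 1 \frac{1}{7 + s \left(- \frac{1}{4}\right)} = 1 \frac{1}{7 - \frac{s}{4}} = \frac{1}{7 - \frac{s}{4}}$)
$M{\left(F,T \right)} = 2 + \frac{\left(217 + F\right) \left(F + T\right)}{6}$ ($M{\left(F,T \right)} = 2 + \frac{\left(F + 217\right) \left(T + F\right)}{6} = 2 + \frac{\left(217 + F\right) \left(F + T\right)}{6}$)
$L{\left(-65 \right)} - M{\left(C{\left(-1 \right)},P{\left(15 \right)} \right)} = 186 - \left(2 + \frac{\left(-17\right)^{2}}{6} + \frac{217}{6} \left(-17\right) + \frac{217 \left(- \frac{4}{-28 + 15}\right)}{6} + \frac{1}{6} \left(-17\right) \left(- \frac{4}{-28 + 15}\right)\right) = 186 - \left(2 + \frac{1}{6} \cdot 289 - \frac{3689}{6} + \frac{217 \left(- \frac{4}{-13}\right)}{6} + \frac{1}{6} \left(-17\right) \left(- \frac{4}{-13}\right)\right) = 186 - \left(2 + \frac{289}{6} - \frac{3689}{6} + \frac{217 \left(\left(-4\right) \left(- \frac{1}{13}\right)\right)}{6} + \frac{1}{6} \left(-17\right) \left(\left(-4\right) \left(- \frac{1}{13}\right)\right)\right) = 186 - \left(2 + \frac{289}{6} - \frac{3689}{6} + \frac{217}{6} \cdot \frac{4}{13} + \frac{1}{6} \left(-17\right) \frac{4}{13}\right) = 186 - \left(2 + \frac{289}{6} - \frac{3689}{6} + \frac{434}{39} - \frac{34}{39}\right) = 186 - - \frac{21622}{39} = 186 + \frac{21622}{39} = \frac{28876}{39}$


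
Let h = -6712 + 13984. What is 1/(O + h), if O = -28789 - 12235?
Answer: -1/33752 ≈ -2.9628e-5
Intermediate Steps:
O = -41024
h = 7272
1/(O + h) = 1/(-41024 + 7272) = 1/(-33752) = -1/33752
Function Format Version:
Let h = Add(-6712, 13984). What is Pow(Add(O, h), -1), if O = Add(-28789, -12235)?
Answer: Rational(-1, 33752) ≈ -2.9628e-5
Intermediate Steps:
O = -41024
h = 7272
Pow(Add(O, h), -1) = Pow(Add(-41024, 7272), -1) = Pow(-33752, -1) = Rational(-1, 33752)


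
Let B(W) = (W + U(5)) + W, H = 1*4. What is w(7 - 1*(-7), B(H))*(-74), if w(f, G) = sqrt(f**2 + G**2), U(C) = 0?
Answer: -148*sqrt(65) ≈ -1193.2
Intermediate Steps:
H = 4
B(W) = 2*W (B(W) = (W + 0) + W = W + W = 2*W)
w(f, G) = sqrt(G**2 + f**2)
w(7 - 1*(-7), B(H))*(-74) = sqrt((2*4)**2 + (7 - 1*(-7))**2)*(-74) = sqrt(8**2 + (7 + 7)**2)*(-74) = sqrt(64 + 14**2)*(-74) = sqrt(64 + 196)*(-74) = sqrt(260)*(-74) = (2*sqrt(65))*(-74) = -148*sqrt(65)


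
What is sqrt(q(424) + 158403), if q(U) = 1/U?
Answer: sqrt(7119264538)/212 ≈ 398.00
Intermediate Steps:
sqrt(q(424) + 158403) = sqrt(1/424 + 158403) = sqrt(67162873/424) = sqrt(7119264538)/212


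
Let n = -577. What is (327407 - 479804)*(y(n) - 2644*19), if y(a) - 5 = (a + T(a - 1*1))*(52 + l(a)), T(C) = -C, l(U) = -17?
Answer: 7649719812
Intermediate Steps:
y(a) = 40 (y(a) = 5 + (a - (a - 1*1))*(52 - 17) = 5 + (a - (a - 1))*35 = 5 + (a - (-1 + a))*35 = 5 + (a + (1 - a))*35 = 5 + 1*35 = 5 + 35 = 40)
(327407 - 479804)*(y(n) - 2644*19) = (327407 - 479804)*(40 - 2644*19) = -152397*(40 - 50236) = -152397*(-50196) = 7649719812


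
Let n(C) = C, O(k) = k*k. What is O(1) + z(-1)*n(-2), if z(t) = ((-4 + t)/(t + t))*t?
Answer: 6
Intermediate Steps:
O(k) = k²
z(t) = -2 + t/2 (z(t) = ((-4 + t)/((2*t)))*t = ((-4 + t)*(1/(2*t)))*t = ((-4 + t)/(2*t))*t = -2 + t/2)
O(1) + z(-1)*n(-2) = 1² + (-2 + (½)*(-1))*(-2) = 1 + (-2 - ½)*(-2) = 1 - 5/2*(-2) = 1 + 5 = 6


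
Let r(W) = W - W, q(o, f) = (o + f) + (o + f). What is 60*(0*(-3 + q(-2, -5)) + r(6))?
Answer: 0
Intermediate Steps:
q(o, f) = 2*f + 2*o (q(o, f) = (f + o) + (f + o) = 2*f + 2*o)
r(W) = 0
60*(0*(-3 + q(-2, -5)) + r(6)) = 60*(0*(-3 + (2*(-5) + 2*(-2))) + 0) = 60*(0*(-3 + (-10 - 4)) + 0) = 60*(0*(-3 - 14) + 0) = 60*(0*(-17) + 0) = 60*(0 + 0) = 60*0 = 0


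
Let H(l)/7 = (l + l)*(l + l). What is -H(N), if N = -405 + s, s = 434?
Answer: -23548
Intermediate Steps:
N = 29 (N = -405 + 434 = 29)
H(l) = 28*l² (H(l) = 7*((l + l)*(l + l)) = 7*((2*l)*(2*l)) = 7*(4*l²) = 28*l²)
-H(N) = -28*29² = -28*841 = -1*23548 = -23548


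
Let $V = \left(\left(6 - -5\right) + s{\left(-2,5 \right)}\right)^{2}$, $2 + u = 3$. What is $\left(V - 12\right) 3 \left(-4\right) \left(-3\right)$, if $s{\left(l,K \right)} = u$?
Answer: $4752$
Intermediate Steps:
$u = 1$ ($u = -2 + 3 = 1$)
$s{\left(l,K \right)} = 1$
$V = 144$ ($V = \left(\left(6 - -5\right) + 1\right)^{2} = \left(\left(6 + 5\right) + 1\right)^{2} = \left(11 + 1\right)^{2} = 12^{2} = 144$)
$\left(V - 12\right) 3 \left(-4\right) \left(-3\right) = \left(144 - 12\right) 3 \left(-4\right) \left(-3\right) = 132 \left(\left(-12\right) \left(-3\right)\right) = 132 \cdot 36 = 4752$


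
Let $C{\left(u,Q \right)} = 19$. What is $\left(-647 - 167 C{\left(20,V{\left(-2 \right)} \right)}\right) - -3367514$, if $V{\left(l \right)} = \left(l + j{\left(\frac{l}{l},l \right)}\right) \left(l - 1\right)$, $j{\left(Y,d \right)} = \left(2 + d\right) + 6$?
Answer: $3363694$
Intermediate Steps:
$j{\left(Y,d \right)} = 8 + d$
$V{\left(l \right)} = \left(-1 + l\right) \left(8 + 2 l\right)$ ($V{\left(l \right)} = \left(l + \left(8 + l\right)\right) \left(l - 1\right) = \left(8 + 2 l\right) \left(-1 + l\right) = \left(-1 + l\right) \left(8 + 2 l\right)$)
$\left(-647 - 167 C{\left(20,V{\left(-2 \right)} \right)}\right) - -3367514 = \left(-647 - 3173\right) - -3367514 = \left(-647 - 3173\right) + 3367514 = -3820 + 3367514 = 3363694$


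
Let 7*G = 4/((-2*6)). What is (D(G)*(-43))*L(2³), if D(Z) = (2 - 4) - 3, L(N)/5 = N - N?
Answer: 0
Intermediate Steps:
L(N) = 0 (L(N) = 5*(N - N) = 5*0 = 0)
G = -1/21 (G = (4/((-2*6)))/7 = (4/(-12))/7 = (4*(-1/12))/7 = (⅐)*(-⅓) = -1/21 ≈ -0.047619)
D(Z) = -5 (D(Z) = -2 - 3 = -5)
(D(G)*(-43))*L(2³) = -5*(-43)*0 = 215*0 = 0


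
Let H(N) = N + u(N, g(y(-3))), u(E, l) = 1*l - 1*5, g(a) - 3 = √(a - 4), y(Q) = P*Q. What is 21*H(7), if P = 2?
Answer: 105 + 21*I*√10 ≈ 105.0 + 66.408*I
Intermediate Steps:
y(Q) = 2*Q
g(a) = 3 + √(-4 + a) (g(a) = 3 + √(a - 4) = 3 + √(-4 + a))
u(E, l) = -5 + l (u(E, l) = l - 5 = -5 + l)
H(N) = -2 + N + I*√10 (H(N) = N + (-5 + (3 + √(-4 + 2*(-3)))) = N + (-5 + (3 + √(-4 - 6))) = N + (-5 + (3 + √(-10))) = N + (-5 + (3 + I*√10)) = N + (-2 + I*√10) = -2 + N + I*√10)
21*H(7) = 21*(-2 + 7 + I*√10) = 21*(5 + I*√10) = 105 + 21*I*√10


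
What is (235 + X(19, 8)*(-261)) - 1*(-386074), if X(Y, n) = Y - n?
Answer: 383438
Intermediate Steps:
(235 + X(19, 8)*(-261)) - 1*(-386074) = (235 + (19 - 1*8)*(-261)) - 1*(-386074) = (235 + (19 - 8)*(-261)) + 386074 = (235 + 11*(-261)) + 386074 = (235 - 2871) + 386074 = -2636 + 386074 = 383438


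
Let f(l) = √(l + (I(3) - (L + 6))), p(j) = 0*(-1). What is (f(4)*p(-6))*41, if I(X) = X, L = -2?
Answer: 0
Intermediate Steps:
p(j) = 0
f(l) = √(-1 + l) (f(l) = √(l + (3 - (-2 + 6))) = √(l + (3 - 1*4)) = √(l + (3 - 4)) = √(l - 1) = √(-1 + l))
(f(4)*p(-6))*41 = (√(-1 + 4)*0)*41 = (√3*0)*41 = 0*41 = 0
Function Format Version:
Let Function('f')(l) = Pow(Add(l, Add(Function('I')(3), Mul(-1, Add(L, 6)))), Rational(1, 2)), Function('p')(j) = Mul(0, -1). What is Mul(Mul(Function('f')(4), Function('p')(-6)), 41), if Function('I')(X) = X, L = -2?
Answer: 0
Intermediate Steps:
Function('p')(j) = 0
Function('f')(l) = Pow(Add(-1, l), Rational(1, 2)) (Function('f')(l) = Pow(Add(l, Add(3, Mul(-1, Add(-2, 6)))), Rational(1, 2)) = Pow(Add(l, Add(3, Mul(-1, 4))), Rational(1, 2)) = Pow(Add(l, Add(3, -4)), Rational(1, 2)) = Pow(Add(l, -1), Rational(1, 2)) = Pow(Add(-1, l), Rational(1, 2)))
Mul(Mul(Function('f')(4), Function('p')(-6)), 41) = Mul(Mul(Pow(Add(-1, 4), Rational(1, 2)), 0), 41) = Mul(Mul(Pow(3, Rational(1, 2)), 0), 41) = Mul(0, 41) = 0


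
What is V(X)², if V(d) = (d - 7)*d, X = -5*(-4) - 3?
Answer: 28900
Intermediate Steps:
X = 17 (X = 20 - 3 = 17)
V(d) = d*(-7 + d) (V(d) = (-7 + d)*d = d*(-7 + d))
V(X)² = (17*(-7 + 17))² = (17*10)² = 170² = 28900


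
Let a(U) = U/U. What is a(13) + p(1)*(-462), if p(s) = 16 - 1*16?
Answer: 1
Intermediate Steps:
a(U) = 1
p(s) = 0 (p(s) = 16 - 16 = 0)
a(13) + p(1)*(-462) = 1 + 0*(-462) = 1 + 0 = 1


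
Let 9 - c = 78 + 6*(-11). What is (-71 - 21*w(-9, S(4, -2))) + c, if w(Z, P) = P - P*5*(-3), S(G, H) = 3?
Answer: -1082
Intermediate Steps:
w(Z, P) = 16*P (w(Z, P) = P - 5*P*(-3) = P - (-15)*P = P + 15*P = 16*P)
c = -3 (c = 9 - (78 + 6*(-11)) = 9 - (78 - 66) = 9 - 1*12 = 9 - 12 = -3)
(-71 - 21*w(-9, S(4, -2))) + c = (-71 - 336*3) - 3 = (-71 - 21*48) - 3 = (-71 - 1008) - 3 = -1079 - 3 = -1082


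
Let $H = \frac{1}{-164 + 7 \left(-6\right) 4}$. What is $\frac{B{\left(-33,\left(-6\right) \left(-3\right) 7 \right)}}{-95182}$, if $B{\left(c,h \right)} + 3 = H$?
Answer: $\frac{997}{31600424} \approx 3.155 \cdot 10^{-5}$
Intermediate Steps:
$H = - \frac{1}{332}$ ($H = \frac{1}{-164 - 168} = \frac{1}{-332} = - \frac{1}{332} \approx -0.003012$)
$B{\left(c,h \right)} = - \frac{997}{332}$ ($B{\left(c,h \right)} = -3 - \frac{1}{332} = - \frac{997}{332}$)
$\frac{B{\left(-33,\left(-6\right) \left(-3\right) 7 \right)}}{-95182} = - \frac{997}{332 \left(-95182\right)} = \left(- \frac{997}{332}\right) \left(- \frac{1}{95182}\right) = \frac{997}{31600424}$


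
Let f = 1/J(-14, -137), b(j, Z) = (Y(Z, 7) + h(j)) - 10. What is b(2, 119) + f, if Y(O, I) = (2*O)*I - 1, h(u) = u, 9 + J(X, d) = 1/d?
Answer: 2044601/1234 ≈ 1656.9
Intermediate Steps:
J(X, d) = -9 + 1/d
Y(O, I) = -1 + 2*I*O (Y(O, I) = 2*I*O - 1 = -1 + 2*I*O)
b(j, Z) = -11 + j + 14*Z (b(j, Z) = ((-1 + 2*7*Z) + j) - 10 = ((-1 + 14*Z) + j) - 10 = (-1 + j + 14*Z) - 10 = -11 + j + 14*Z)
f = -137/1234 (f = 1/(-9 + 1/(-137)) = 1/(-9 - 1/137) = 1/(-1234/137) = -137/1234 ≈ -0.11102)
b(2, 119) + f = (-11 + 2 + 14*119) - 137/1234 = (-11 + 2 + 1666) - 137/1234 = 1657 - 137/1234 = 2044601/1234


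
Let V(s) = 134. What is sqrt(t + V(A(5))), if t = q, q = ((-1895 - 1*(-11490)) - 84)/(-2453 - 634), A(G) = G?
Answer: sqrt(2829029)/147 ≈ 11.442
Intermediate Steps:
q = -9511/3087 (q = ((-1895 + 11490) - 84)/(-3087) = (9595 - 84)*(-1/3087) = 9511*(-1/3087) = -9511/3087 ≈ -3.0810)
t = -9511/3087 ≈ -3.0810
sqrt(t + V(A(5))) = sqrt(-9511/3087 + 134) = sqrt(404147/3087) = sqrt(2829029)/147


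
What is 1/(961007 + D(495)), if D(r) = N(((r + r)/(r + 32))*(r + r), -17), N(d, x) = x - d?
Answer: 527/505461630 ≈ 1.0426e-6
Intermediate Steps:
D(r) = -17 - 4*r**2/(32 + r) (D(r) = -17 - (r + r)/(r + 32)*(r + r) = -17 - (2*r)/(32 + r)*2*r = -17 - 2*r/(32 + r)*2*r = -17 - 4*r**2/(32 + r))
1/(961007 + D(495)) = 1/(961007 + (-544 - 17*495 - 4*495**2)/(32 + 495)) = 1/(961007 + (-544 - 8415 - 4*245025)/527) = 1/(961007 + (-544 - 8415 - 980100)/527) = 1/(961007 + (1/527)*(-989059)) = 1/(961007 - 989059/527) = 1/(505461630/527) = 527/505461630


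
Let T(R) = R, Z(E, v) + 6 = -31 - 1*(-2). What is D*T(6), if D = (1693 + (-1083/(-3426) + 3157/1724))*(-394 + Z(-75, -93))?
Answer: -2147629513887/492202 ≈ -4.3633e+6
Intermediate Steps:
Z(E, v) = -35 (Z(E, v) = -6 + (-31 - 1*(-2)) = -6 + (-31 + 2) = -6 - 29 = -35)
D = -715876504629/984404 (D = (1693 + (-1083/(-3426) + 3157/1724))*(-394 - 35) = (1693 + (-1083*(-1/3426) + 3157*(1/1724)))*(-429) = (1693 + (361/1142 + 3157/1724))*(-429) = (1693 + 2113829/984404)*(-429) = (1668709801/984404)*(-429) = -715876504629/984404 ≈ -7.2722e+5)
D*T(6) = -715876504629/984404*6 = -2147629513887/492202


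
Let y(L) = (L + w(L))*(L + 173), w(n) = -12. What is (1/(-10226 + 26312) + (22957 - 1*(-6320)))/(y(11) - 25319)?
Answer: -470949823/410241258 ≈ -1.1480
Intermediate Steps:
y(L) = (-12 + L)*(173 + L) (y(L) = (L - 12)*(L + 173) = (-12 + L)*(173 + L))
(1/(-10226 + 26312) + (22957 - 1*(-6320)))/(y(11) - 25319) = (1/(-10226 + 26312) + (22957 - 1*(-6320)))/((-2076 + 11**2 + 161*11) - 25319) = (1/16086 + (22957 + 6320))/((-2076 + 121 + 1771) - 25319) = (1/16086 + 29277)/(-184 - 25319) = (470949823/16086)/(-25503) = (470949823/16086)*(-1/25503) = -470949823/410241258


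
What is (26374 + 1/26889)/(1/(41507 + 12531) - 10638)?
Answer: -38322154776506/15457309518027 ≈ -2.4792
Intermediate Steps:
(26374 + 1/26889)/(1/(41507 + 12531) - 10638) = (26374 + 1/26889)/(1/54038 - 10638) = 709170487/(26889*(1/54038 - 10638)) = 709170487/(26889*(-574856243/54038)) = (709170487/26889)*(-54038/574856243) = -38322154776506/15457309518027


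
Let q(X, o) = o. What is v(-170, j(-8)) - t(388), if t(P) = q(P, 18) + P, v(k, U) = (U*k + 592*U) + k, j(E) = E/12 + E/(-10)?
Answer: -7796/15 ≈ -519.73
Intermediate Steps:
j(E) = -E/60 (j(E) = E*(1/12) + E*(-⅒) = E/12 - E/10 = -E/60)
v(k, U) = k + 592*U + U*k (v(k, U) = (592*U + U*k) + k = k + 592*U + U*k)
t(P) = 18 + P
v(-170, j(-8)) - t(388) = (-170 + 592*(-1/60*(-8)) - 1/60*(-8)*(-170)) - (18 + 388) = (-170 + 592*(2/15) + (2/15)*(-170)) - 1*406 = (-170 + 1184/15 - 68/3) - 406 = -1706/15 - 406 = -7796/15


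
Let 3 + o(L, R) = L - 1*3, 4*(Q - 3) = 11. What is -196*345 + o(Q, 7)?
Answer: -270481/4 ≈ -67620.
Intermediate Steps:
Q = 23/4 (Q = 3 + (¼)*11 = 3 + 11/4 = 23/4 ≈ 5.7500)
o(L, R) = -6 + L (o(L, R) = -3 + (L - 1*3) = -3 + (L - 3) = -3 + (-3 + L) = -6 + L)
-196*345 + o(Q, 7) = -196*345 + (-6 + 23/4) = -67620 - ¼ = -270481/4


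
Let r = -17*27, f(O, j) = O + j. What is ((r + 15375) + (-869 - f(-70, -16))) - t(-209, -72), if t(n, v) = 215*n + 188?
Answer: 58880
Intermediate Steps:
t(n, v) = 188 + 215*n
r = -459
((r + 15375) + (-869 - f(-70, -16))) - t(-209, -72) = ((-459 + 15375) + (-869 - (-70 - 16))) - (188 + 215*(-209)) = (14916 + (-869 - 1*(-86))) - (188 - 44935) = (14916 + (-869 + 86)) - 1*(-44747) = (14916 - 783) + 44747 = 14133 + 44747 = 58880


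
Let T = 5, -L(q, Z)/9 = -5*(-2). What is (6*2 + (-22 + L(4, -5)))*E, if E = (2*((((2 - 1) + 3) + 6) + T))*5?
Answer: -15000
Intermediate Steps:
L(q, Z) = -90 (L(q, Z) = -(-45)*(-2) = -9*10 = -90)
E = 150 (E = (2*((((2 - 1) + 3) + 6) + 5))*5 = (2*(((1 + 3) + 6) + 5))*5 = (2*((4 + 6) + 5))*5 = (2*(10 + 5))*5 = (2*15)*5 = 30*5 = 150)
(6*2 + (-22 + L(4, -5)))*E = (6*2 + (-22 - 90))*150 = (12 - 112)*150 = -100*150 = -15000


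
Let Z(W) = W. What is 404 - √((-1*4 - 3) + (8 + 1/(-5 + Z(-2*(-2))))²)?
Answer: 404 - √42 ≈ 397.52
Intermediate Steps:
404 - √((-1*4 - 3) + (8 + 1/(-5 + Z(-2*(-2))))²) = 404 - √((-1*4 - 3) + (8 + 1/(-5 - 2*(-2)))²) = 404 - √((-4 - 3) + (8 + 1/(-5 + 4))²) = 404 - √(-7 + (8 + 1/(-1))²) = 404 - √(-7 + (8 - 1)²) = 404 - √(-7 + 7²) = 404 - √(-7 + 49) = 404 - √42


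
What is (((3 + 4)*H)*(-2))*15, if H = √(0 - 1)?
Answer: -210*I ≈ -210.0*I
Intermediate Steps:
H = I (H = √(-1) = I ≈ 1.0*I)
(((3 + 4)*H)*(-2))*15 = (((3 + 4)*I)*(-2))*15 = ((7*I)*(-2))*15 = -14*I*15 = -210*I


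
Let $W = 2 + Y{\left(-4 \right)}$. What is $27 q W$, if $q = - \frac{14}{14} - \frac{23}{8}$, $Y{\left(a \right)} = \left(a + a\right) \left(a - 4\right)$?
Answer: $- \frac{27621}{4} \approx -6905.3$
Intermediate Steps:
$Y{\left(a \right)} = 2 a \left(-4 + a\right)$
$W = 66$ ($W = 2 + 2 \left(-4\right) \left(-4 - 4\right) = 2 + 2 \left(-4\right) \left(-8\right) = 2 + 64 = 66$)
$q = - \frac{31}{8}$ ($q = \left(-14\right) \frac{1}{14} - \frac{23}{8} = -1 - \frac{23}{8} = - \frac{31}{8} \approx -3.875$)
$27 q W = 27 \left(- \frac{31}{8}\right) 66 = \left(- \frac{837}{8}\right) 66 = - \frac{27621}{4}$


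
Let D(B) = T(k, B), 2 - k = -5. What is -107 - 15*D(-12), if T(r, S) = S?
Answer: 73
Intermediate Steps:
k = 7 (k = 2 - 1*(-5) = 2 + 5 = 7)
D(B) = B
-107 - 15*D(-12) = -107 - 15*(-12) = -107 + 180 = 73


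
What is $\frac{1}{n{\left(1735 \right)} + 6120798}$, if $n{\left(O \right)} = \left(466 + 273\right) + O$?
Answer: $\frac{1}{6123272} \approx 1.6331 \cdot 10^{-7}$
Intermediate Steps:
$n{\left(O \right)} = 739 + O$
$\frac{1}{n{\left(1735 \right)} + 6120798} = \frac{1}{\left(739 + 1735\right) + 6120798} = \frac{1}{2474 + 6120798} = \frac{1}{6123272}$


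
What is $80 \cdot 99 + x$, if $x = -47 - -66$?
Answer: $7939$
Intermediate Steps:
$x = 19$ ($x = -47 + 66 = 19$)
$80 \cdot 99 + x = 80 \cdot 99 + 19 = 7920 + 19 = 7939$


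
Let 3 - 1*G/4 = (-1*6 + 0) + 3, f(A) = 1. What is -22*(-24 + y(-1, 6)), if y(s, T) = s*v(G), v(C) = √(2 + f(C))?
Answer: 528 + 22*√3 ≈ 566.11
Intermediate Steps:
G = 24 (G = 12 - 4*((-1*6 + 0) + 3) = 12 - 4*((-6 + 0) + 3) = 12 - 4*(-6 + 3) = 12 - 4*(-3) = 12 + 12 = 24)
v(C) = √3 (v(C) = √(2 + 1) = √3)
y(s, T) = s*√3
-22*(-24 + y(-1, 6)) = -22*(-24 - √3) = 528 + 22*√3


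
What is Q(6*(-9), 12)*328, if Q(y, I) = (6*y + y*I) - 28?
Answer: -328000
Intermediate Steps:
Q(y, I) = -28 + 6*y + I*y (Q(y, I) = (6*y + I*y) - 28 = -28 + 6*y + I*y)
Q(6*(-9), 12)*328 = (-28 + 6*(6*(-9)) + 12*(6*(-9)))*328 = (-28 + 6*(-54) + 12*(-54))*328 = (-28 - 324 - 648)*328 = -1000*328 = -328000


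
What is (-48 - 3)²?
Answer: 2601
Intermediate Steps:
(-48 - 3)² = (-51)² = 2601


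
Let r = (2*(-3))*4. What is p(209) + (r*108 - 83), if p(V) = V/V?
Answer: -2674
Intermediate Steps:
r = -24 (r = -6*4 = -24)
p(V) = 1
p(209) + (r*108 - 83) = 1 + (-24*108 - 83) = 1 + (-2592 - 83) = 1 - 2675 = -2674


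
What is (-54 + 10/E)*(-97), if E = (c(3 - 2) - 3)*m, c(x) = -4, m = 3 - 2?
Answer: 37636/7 ≈ 5376.6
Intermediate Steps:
m = 1
E = -7 (E = (-4 - 3)*1 = -7*1 = -7)
(-54 + 10/E)*(-97) = (-54 + 10/(-7))*(-97) = (-54 + 10*(-⅐))*(-97) = (-54 - 10/7)*(-97) = -388/7*(-97) = 37636/7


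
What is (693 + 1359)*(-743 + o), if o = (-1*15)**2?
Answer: -1062936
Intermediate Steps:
o = 225 (o = (-15)**2 = 225)
(693 + 1359)*(-743 + o) = (693 + 1359)*(-743 + 225) = 2052*(-518) = -1062936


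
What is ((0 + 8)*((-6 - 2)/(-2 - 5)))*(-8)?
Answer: -512/7 ≈ -73.143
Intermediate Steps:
((0 + 8)*((-6 - 2)/(-2 - 5)))*(-8) = (8*(-8/(-7)))*(-8) = (8*(-8*(-1/7)))*(-8) = (8*(8/7))*(-8) = (64/7)*(-8) = -512/7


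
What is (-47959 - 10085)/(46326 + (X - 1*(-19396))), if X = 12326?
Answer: -4837/6504 ≈ -0.74370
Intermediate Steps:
(-47959 - 10085)/(46326 + (X - 1*(-19396))) = (-47959 - 10085)/(46326 + (12326 - 1*(-19396))) = -58044/(46326 + (12326 + 19396)) = -58044/(46326 + 31722) = -58044/78048 = -58044*1/78048 = -4837/6504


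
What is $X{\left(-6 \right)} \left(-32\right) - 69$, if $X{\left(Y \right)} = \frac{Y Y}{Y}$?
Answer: $123$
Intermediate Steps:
$X{\left(Y \right)} = Y$ ($X{\left(Y \right)} = \frac{Y^{2}}{Y} = Y$)
$X{\left(-6 \right)} \left(-32\right) - 69 = \left(-6\right) \left(-32\right) - 69 = 192 - 69 = 123$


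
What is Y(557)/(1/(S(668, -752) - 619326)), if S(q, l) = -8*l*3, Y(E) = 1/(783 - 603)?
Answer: -100213/30 ≈ -3340.4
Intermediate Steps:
Y(E) = 1/180
S(q, l) = -24*l
Y(557)/(1/(S(668, -752) - 619326)) = 1/(180*(1/(-24*(-752) - 619326))) = 1/(180*(1/(18048 - 619326))) = 1/(180*(1/(-601278))) = 1/(180*(-1/601278)) = (1/180)*(-601278) = -100213/30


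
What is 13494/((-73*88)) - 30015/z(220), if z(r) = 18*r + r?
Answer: -12873/1387 ≈ -9.2812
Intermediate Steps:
z(r) = 19*r
13494/((-73*88)) - 30015/z(220) = 13494/((-73*88)) - 30015/(19*220) = 13494/(-6424) - 30015/4180 = 13494*(-1/6424) - 30015*1/4180 = -6747/3212 - 6003/836 = -12873/1387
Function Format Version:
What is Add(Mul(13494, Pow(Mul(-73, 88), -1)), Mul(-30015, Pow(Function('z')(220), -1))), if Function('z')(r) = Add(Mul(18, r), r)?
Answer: Rational(-12873, 1387) ≈ -9.2812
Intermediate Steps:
Function('z')(r) = Mul(19, r)
Add(Mul(13494, Pow(Mul(-73, 88), -1)), Mul(-30015, Pow(Function('z')(220), -1))) = Add(Mul(13494, Pow(Mul(-73, 88), -1)), Mul(-30015, Pow(Mul(19, 220), -1))) = Add(Mul(13494, Pow(-6424, -1)), Mul(-30015, Pow(4180, -1))) = Add(Mul(13494, Rational(-1, 6424)), Mul(-30015, Rational(1, 4180))) = Add(Rational(-6747, 3212), Rational(-6003, 836)) = Rational(-12873, 1387)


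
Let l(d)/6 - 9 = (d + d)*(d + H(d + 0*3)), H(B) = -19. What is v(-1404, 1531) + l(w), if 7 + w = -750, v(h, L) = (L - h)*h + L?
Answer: 2930029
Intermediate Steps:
v(h, L) = L + h*(L - h) (v(h, L) = h*(L - h) + L = L + h*(L - h))
w = -757 (w = -7 - 750 = -757)
l(d) = 54 + 12*d*(-19 + d) (l(d) = 54 + 6*((d + d)*(d - 19)) = 54 + 6*((2*d)*(-19 + d)) = 54 + 6*(2*d*(-19 + d)) = 54 + 12*d*(-19 + d))
v(-1404, 1531) + l(w) = (1531 - 1*(-1404)**2 + 1531*(-1404)) + (54 - 228*(-757) + 12*(-757)**2) = (1531 - 1*1971216 - 2149524) + (54 + 172596 + 12*573049) = (1531 - 1971216 - 2149524) + (54 + 172596 + 6876588) = -4119209 + 7049238 = 2930029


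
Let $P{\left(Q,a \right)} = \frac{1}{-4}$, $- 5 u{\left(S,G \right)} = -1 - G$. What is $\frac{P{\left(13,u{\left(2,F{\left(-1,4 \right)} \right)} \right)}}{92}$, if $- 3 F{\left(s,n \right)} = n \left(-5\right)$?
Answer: $- \frac{1}{368} \approx -0.0027174$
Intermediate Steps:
$F{\left(s,n \right)} = \frac{5 n}{3}$ ($F{\left(s,n \right)} = - \frac{n \left(-5\right)}{3} = - \frac{\left(-5\right) n}{3} = \frac{5 n}{3}$)
$u{\left(S,G \right)} = \frac{1}{5} + \frac{G}{5}$ ($u{\left(S,G \right)} = - \frac{-1 - G}{5} = \frac{1}{5} + \frac{G}{5}$)
$P{\left(Q,a \right)} = - \frac{1}{4}$
$\frac{P{\left(13,u{\left(2,F{\left(-1,4 \right)} \right)} \right)}}{92} = \frac{1}{92} \left(- \frac{1}{4}\right) = - \frac{1}{368}$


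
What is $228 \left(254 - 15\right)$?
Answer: $54492$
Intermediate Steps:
$228 \left(254 - 15\right) = 228 \cdot 239 = 54492$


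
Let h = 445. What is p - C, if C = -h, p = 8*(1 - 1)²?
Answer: 445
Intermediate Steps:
p = 0 (p = 8*0² = 8*0 = 0)
C = -445 (C = -1*445 = -445)
p - C = 0 - 1*(-445) = 0 + 445 = 445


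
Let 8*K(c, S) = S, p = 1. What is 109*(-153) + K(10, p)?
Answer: -133415/8 ≈ -16677.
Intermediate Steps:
K(c, S) = S/8
109*(-153) + K(10, p) = 109*(-153) + (⅛)*1 = -16677 + ⅛ = -133415/8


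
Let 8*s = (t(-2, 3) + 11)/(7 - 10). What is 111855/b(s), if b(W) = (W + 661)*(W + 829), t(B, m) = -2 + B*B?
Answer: 64428480/315165433 ≈ 0.20443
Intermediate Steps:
t(B, m) = -2 + B²
s = -13/24 (s = (((-2 + (-2)²) + 11)/(7 - 10))/8 = (((-2 + 4) + 11)/(-3))/8 = (-(2 + 11)/3)/8 = (-⅓*13)/8 = (⅛)*(-13/3) = -13/24 ≈ -0.54167)
b(W) = (661 + W)*(829 + W)
111855/b(s) = 111855/(547969 + (-13/24)² + 1490*(-13/24)) = 111855/(547969 + 169/576 - 9685/12) = 111855/(315165433/576) = 111855*(576/315165433) = 64428480/315165433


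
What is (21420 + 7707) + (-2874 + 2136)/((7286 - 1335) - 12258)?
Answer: 183704727/6307 ≈ 29127.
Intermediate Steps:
(21420 + 7707) + (-2874 + 2136)/((7286 - 1335) - 12258) = 29127 - 738/(5951 - 12258) = 29127 - 738/(-6307) = 29127 - 738*(-1/6307) = 29127 + 738/6307 = 183704727/6307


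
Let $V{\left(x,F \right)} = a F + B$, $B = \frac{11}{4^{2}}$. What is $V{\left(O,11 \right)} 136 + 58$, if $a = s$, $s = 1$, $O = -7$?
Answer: $\frac{3295}{2} \approx 1647.5$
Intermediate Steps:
$B = \frac{11}{16} \approx 0.6875$
$a = 1$
$V{\left(x,F \right)} = \frac{11}{16} + F$ ($V{\left(x,F \right)} = 1 F + \frac{11}{16} = F + \frac{11}{16} = \frac{11}{16} + F$)
$V{\left(O,11 \right)} 136 + 58 = \left(\frac{11}{16} + 11\right) 136 + 58 = \frac{187}{16} \cdot 136 + 58 = \frac{3179}{2} + 58 = \frac{3295}{2}$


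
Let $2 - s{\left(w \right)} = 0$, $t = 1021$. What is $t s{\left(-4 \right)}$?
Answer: $2042$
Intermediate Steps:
$s{\left(w \right)} = 2$ ($s{\left(w \right)} = 2 - 0 = 2 + 0 = 2$)
$t s{\left(-4 \right)} = 1021 \cdot 2 = 2042$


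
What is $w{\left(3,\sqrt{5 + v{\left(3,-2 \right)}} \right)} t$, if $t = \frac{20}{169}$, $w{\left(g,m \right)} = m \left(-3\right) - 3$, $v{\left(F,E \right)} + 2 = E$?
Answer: $- \frac{120}{169} \approx -0.71006$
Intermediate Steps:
$v{\left(F,E \right)} = -2 + E$
$w{\left(g,m \right)} = -3 - 3 m$ ($w{\left(g,m \right)} = - 3 m - 3 = -3 - 3 m$)
$t = \frac{20}{169}$ ($t = 20 \cdot \frac{1}{169} = \frac{20}{169} \approx 0.11834$)
$w{\left(3,\sqrt{5 + v{\left(3,-2 \right)}} \right)} t = \left(-3 - 3 \sqrt{5 - 4}\right) \frac{20}{169} = \left(-3 - 3 \sqrt{1}\right) \frac{20}{169} = \left(-3 - 3\right) \frac{20}{169} = \left(-6\right) \frac{20}{169} = - \frac{120}{169}$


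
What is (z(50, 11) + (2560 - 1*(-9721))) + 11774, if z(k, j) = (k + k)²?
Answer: 34055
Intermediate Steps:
z(k, j) = 4*k² (z(k, j) = (2*k)² = 4*k²)
(z(50, 11) + (2560 - 1*(-9721))) + 11774 = (4*50² + (2560 - 1*(-9721))) + 11774 = (4*2500 + (2560 + 9721)) + 11774 = (10000 + 12281) + 11774 = 22281 + 11774 = 34055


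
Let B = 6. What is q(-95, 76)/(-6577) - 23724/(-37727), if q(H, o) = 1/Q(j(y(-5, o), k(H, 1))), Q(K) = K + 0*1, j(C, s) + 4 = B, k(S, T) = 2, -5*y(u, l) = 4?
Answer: 312027769/496260958 ≈ 0.62876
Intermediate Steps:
y(u, l) = -⅘ (y(u, l) = -⅕*4 = -⅘)
j(C, s) = 2 (j(C, s) = -4 + 6 = 2)
Q(K) = K (Q(K) = K + 0 = K)
q(H, o) = ½ (q(H, o) = 1/2 = ½)
q(-95, 76)/(-6577) - 23724/(-37727) = (½)/(-6577) - 23724/(-37727) = (½)*(-1/6577) - 23724*(-1/37727) = -1/13154 + 23724/37727 = 312027769/496260958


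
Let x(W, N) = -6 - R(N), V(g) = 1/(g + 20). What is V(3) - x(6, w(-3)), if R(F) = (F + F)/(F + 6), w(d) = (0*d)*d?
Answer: 139/23 ≈ 6.0435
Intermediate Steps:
w(d) = 0 (w(d) = 0*d = 0)
R(F) = 2*F/(6 + F) (R(F) = (2*F)/(6 + F) = 2*F/(6 + F))
V(g) = 1/(20 + g)
x(W, N) = -6 - 2*N/(6 + N)
V(3) - x(6, w(-3)) = 1/(20 + 3) - 4*(-9 - 2*0)/(6 + 0) = 1/23 - 4*(-9 + 0)/6 = 1/23 - 4*(-9)/6 = 1/23 - 1*(-6) = 1/23 + 6 = 139/23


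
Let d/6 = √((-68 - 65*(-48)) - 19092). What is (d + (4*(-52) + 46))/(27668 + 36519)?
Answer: -162/64187 + 12*I*√4010/64187 ≈ -0.0025239 + 0.011839*I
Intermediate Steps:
d = 12*I*√4010 (d = 6*√((-68 - 65*(-48)) - 19092) = 6*√((-68 + 3120) - 19092) = 6*√(3052 - 19092) = 6*√(-16040) = 6*(2*I*√4010) = 12*I*√4010 ≈ 759.89*I)
(d + (4*(-52) + 46))/(27668 + 36519) = (12*I*√4010 + (4*(-52) + 46))/(27668 + 36519) = (12*I*√4010 + (-208 + 46))/64187 = (12*I*√4010 - 162)*(1/64187) = (-162 + 12*I*√4010)*(1/64187) = -162/64187 + 12*I*√4010/64187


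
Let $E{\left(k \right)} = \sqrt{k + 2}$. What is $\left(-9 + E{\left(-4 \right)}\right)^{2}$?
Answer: $\left(9 - i \sqrt{2}\right)^{2} \approx 79.0 - 25.456 i$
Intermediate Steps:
$E{\left(k \right)} = \sqrt{2 + k}$
$\left(-9 + E{\left(-4 \right)}\right)^{2} = \left(-9 + \sqrt{2 - 4}\right)^{2} = \left(-9 + \sqrt{-2}\right)^{2} = \left(-9 + i \sqrt{2}\right)^{2}$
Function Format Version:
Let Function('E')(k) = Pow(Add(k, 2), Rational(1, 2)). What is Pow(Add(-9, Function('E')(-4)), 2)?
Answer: Pow(Add(9, Mul(-1, I, Pow(2, Rational(1, 2)))), 2) ≈ Add(79.000, Mul(-25.456, I))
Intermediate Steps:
Function('E')(k) = Pow(Add(2, k), Rational(1, 2))
Pow(Add(-9, Function('E')(-4)), 2) = Pow(Add(-9, Pow(Add(2, -4), Rational(1, 2))), 2) = Pow(Add(-9, Pow(-2, Rational(1, 2))), 2) = Pow(Add(-9, Mul(I, Pow(2, Rational(1, 2)))), 2)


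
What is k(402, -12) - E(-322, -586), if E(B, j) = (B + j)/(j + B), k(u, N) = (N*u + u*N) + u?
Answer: -9247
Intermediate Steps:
k(u, N) = u + 2*N*u (k(u, N) = (N*u + N*u) + u = 2*N*u + u = u + 2*N*u)
E(B, j) = 1 (E(B, j) = (B + j)/(B + j) = 1)
k(402, -12) - E(-322, -586) = 402*(1 + 2*(-12)) - 1*1 = 402*(1 - 24) - 1 = 402*(-23) - 1 = -9246 - 1 = -9247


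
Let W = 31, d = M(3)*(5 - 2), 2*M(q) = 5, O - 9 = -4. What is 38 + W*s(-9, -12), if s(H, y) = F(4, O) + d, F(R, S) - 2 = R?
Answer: 913/2 ≈ 456.50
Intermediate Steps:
O = 5 (O = 9 - 4 = 5)
M(q) = 5/2 (M(q) = (½)*5 = 5/2)
F(R, S) = 2 + R
d = 15/2 (d = 5*(5 - 2)/2 = (5/2)*3 = 15/2 ≈ 7.5000)
s(H, y) = 27/2 (s(H, y) = (2 + 4) + 15/2 = 6 + 15/2 = 27/2)
38 + W*s(-9, -12) = 38 + 31*(27/2) = 38 + 837/2 = 913/2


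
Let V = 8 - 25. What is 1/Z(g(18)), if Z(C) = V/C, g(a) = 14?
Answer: -14/17 ≈ -0.82353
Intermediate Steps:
V = -17
Z(C) = -17/C
1/Z(g(18)) = 1/(-17/14) = -14/17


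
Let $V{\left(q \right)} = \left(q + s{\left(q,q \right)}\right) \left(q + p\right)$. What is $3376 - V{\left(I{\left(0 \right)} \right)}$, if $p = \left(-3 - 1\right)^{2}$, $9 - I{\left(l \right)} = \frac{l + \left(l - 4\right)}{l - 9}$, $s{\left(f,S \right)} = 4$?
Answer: $\frac{248483}{81} \approx 3067.7$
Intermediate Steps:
$I{\left(l \right)} = 9 - \frac{-4 + 2 l}{-9 + l}$ ($I{\left(l \right)} = 9 - \frac{l + \left(l - 4\right)}{l - 9} = 9 - \frac{l + \left(l - 4\right)}{-9 + l} = 9 - \frac{l + \left(-4 + l\right)}{-9 + l} = 9 - \frac{-4 + 2 l}{-9 + l}$)
$p = 16$ ($p = \left(-4\right)^{2} = 16$)
$V{\left(q \right)} = \left(4 + q\right) \left(16 + q\right)$ ($V{\left(q \right)} = \left(q + 4\right) \left(q + 16\right) = \left(4 + q\right) \left(16 + q\right)$)
$3376 - V{\left(I{\left(0 \right)} \right)} = 3376 - \left(64 + \left(\frac{7 \left(-11 + 0\right)}{-9 + 0}\right)^{2} + 20 \frac{7 \left(-11 + 0\right)}{-9 + 0}\right) = 3376 - \left(64 + \left(7 \frac{1}{-9} \left(-11\right)\right)^{2} + 20 \cdot 7 \frac{1}{-9} \left(-11\right)\right) = 3376 - \left(64 + \left(7 \left(- \frac{1}{9}\right) \left(-11\right)\right)^{2} + 20 \cdot 7 \left(- \frac{1}{9}\right) \left(-11\right)\right) = 3376 - \left(64 + \left(\frac{77}{9}\right)^{2} + 20 \cdot \frac{77}{9}\right) = 3376 - \left(64 + \frac{5929}{81} + \frac{1540}{9}\right) = 3376 - \frac{24973}{81} = \frac{248483}{81}$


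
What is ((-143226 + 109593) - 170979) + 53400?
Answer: -151212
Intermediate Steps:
((-143226 + 109593) - 170979) + 53400 = (-33633 - 170979) + 53400 = -204612 + 53400 = -151212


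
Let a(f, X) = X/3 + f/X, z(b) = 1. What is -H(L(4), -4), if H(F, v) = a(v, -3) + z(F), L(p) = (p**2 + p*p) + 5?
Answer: -4/3 ≈ -1.3333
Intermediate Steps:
a(f, X) = X/3 + f/X (a(f, X) = X*(1/3) + f/X = X/3 + f/X)
L(p) = 5 + 2*p**2 (L(p) = (p**2 + p**2) + 5 = 2*p**2 + 5 = 5 + 2*p**2)
H(F, v) = -v/3 (H(F, v) = ((1/3)*(-3) + v/(-3)) + 1 = (-1 + v*(-1/3)) + 1 = (-1 - v/3) + 1 = -v/3)
-H(L(4), -4) = -(-1)*(-4)/3 = -1*4/3 = -4/3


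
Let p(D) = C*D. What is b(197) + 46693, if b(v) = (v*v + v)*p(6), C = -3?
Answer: -655415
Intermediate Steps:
p(D) = -3*D
b(v) = -18*v - 18*v² (b(v) = (v*v + v)*(-3*6) = (v² + v)*(-18) = (v + v²)*(-18) = -18*v - 18*v²)
b(197) + 46693 = -18*197*(1 + 197) + 46693 = -18*197*198 + 46693 = -702108 + 46693 = -655415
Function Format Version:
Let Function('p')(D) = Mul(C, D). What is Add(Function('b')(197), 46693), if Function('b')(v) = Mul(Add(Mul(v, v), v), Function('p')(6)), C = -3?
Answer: -655415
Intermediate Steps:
Function('p')(D) = Mul(-3, D)
Function('b')(v) = Add(Mul(-18, v), Mul(-18, Pow(v, 2))) (Function('b')(v) = Mul(Add(Mul(v, v), v), Mul(-3, 6)) = Mul(Add(Pow(v, 2), v), -18) = Mul(Add(v, Pow(v, 2)), -18) = Add(Mul(-18, v), Mul(-18, Pow(v, 2))))
Add(Function('b')(197), 46693) = Add(Mul(-18, 197, Add(1, 197)), 46693) = Add(Mul(-18, 197, 198), 46693) = Add(-702108, 46693) = -655415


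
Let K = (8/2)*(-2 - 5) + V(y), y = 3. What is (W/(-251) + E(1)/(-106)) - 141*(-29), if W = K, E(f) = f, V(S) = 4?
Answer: 108794227/26606 ≈ 4089.1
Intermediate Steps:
K = -24 (K = (8/2)*(-2 - 5) + 4 = (8*(½))*(-7) + 4 = 4*(-7) + 4 = -28 + 4 = -24)
W = -24
(W/(-251) + E(1)/(-106)) - 141*(-29) = (-24/(-251) + 1/(-106)) - 141*(-29) = (-24*(-1/251) + 1*(-1/106)) + 4089 = (24/251 - 1/106) + 4089 = 2293/26606 + 4089 = 108794227/26606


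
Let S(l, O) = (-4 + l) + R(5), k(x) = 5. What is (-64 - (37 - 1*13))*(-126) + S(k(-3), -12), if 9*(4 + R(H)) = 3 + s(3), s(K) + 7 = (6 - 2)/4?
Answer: 33254/3 ≈ 11085.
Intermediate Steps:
s(K) = -6 (s(K) = -7 + (6 - 2)/4 = -7 + 4*(¼) = -7 + 1 = -6)
R(H) = -13/3 (R(H) = -4 + (3 - 6)/9 = -4 + (⅑)*(-3) = -4 - ⅓ = -13/3)
S(l, O) = -25/3 + l (S(l, O) = (-4 + l) - 13/3 = -25/3 + l)
(-64 - (37 - 1*13))*(-126) + S(k(-3), -12) = (-64 - (37 - 1*13))*(-126) + (-25/3 + 5) = (-64 - (37 - 13))*(-126) - 10/3 = (-64 - 1*24)*(-126) - 10/3 = (-64 - 24)*(-126) - 10/3 = -88*(-126) - 10/3 = 11088 - 10/3 = 33254/3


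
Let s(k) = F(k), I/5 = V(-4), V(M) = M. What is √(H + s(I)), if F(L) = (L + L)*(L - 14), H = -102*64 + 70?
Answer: I*√5098 ≈ 71.4*I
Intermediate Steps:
H = -6458 (H = -6528 + 70 = -6458)
I = -20 (I = 5*(-4) = -20)
F(L) = 2*L*(-14 + L) (F(L) = (2*L)*(-14 + L) = 2*L*(-14 + L))
s(k) = 2*k*(-14 + k)
√(H + s(I)) = √(-6458 + 2*(-20)*(-14 - 20)) = √(-6458 + 2*(-20)*(-34)) = √(-6458 + 1360) = √(-5098) = I*√5098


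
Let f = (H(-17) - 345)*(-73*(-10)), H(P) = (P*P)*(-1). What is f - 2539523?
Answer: -3002343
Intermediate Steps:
H(P) = -P**2 (H(P) = P**2*(-1) = -P**2)
f = -462820 (f = (-1*(-17)**2 - 345)*(-73*(-10)) = (-1*289 - 345)*730 = (-289 - 345)*730 = -634*730 = -462820)
f - 2539523 = -462820 - 2539523 = -3002343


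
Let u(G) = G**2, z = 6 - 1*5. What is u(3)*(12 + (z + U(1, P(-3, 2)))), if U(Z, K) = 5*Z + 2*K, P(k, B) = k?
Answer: 108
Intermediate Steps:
z = 1 (z = 6 - 5 = 1)
U(Z, K) = 2*K + 5*Z
u(3)*(12 + (z + U(1, P(-3, 2)))) = 3**2*(12 + (1 + (2*(-3) + 5*1))) = 9*(12 + (1 + (-6 + 5))) = 9*(12 + (1 - 1)) = 9*(12 + 0) = 9*12 = 108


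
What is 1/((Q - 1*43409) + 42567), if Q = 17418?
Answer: 1/16576 ≈ 6.0328e-5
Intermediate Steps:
1/((Q - 1*43409) + 42567) = 1/((17418 - 1*43409) + 42567) = 1/((17418 - 43409) + 42567) = 1/(-25991 + 42567) = 1/16576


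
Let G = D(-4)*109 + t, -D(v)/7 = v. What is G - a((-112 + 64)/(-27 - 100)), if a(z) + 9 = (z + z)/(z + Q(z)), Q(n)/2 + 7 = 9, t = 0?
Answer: 425455/139 ≈ 3060.8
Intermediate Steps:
Q(n) = 4 (Q(n) = -14 + 2*9 = -14 + 18 = 4)
D(v) = -7*v
G = 3052 (G = -7*(-4)*109 + 0 = 28*109 + 0 = 3052 + 0 = 3052)
a(z) = -9 + 2*z/(4 + z) (a(z) = -9 + (z + z)/(z + 4) = -9 + (2*z)/(4 + z) = -9 + 2*z/(4 + z))
G - a((-112 + 64)/(-27 - 100)) = 3052 - (-36 - 7*(-112 + 64)/(-27 - 100))/(4 + (-112 + 64)/(-27 - 100)) = 3052 - (-36 - (-336)/(-127))/(4 - 48/(-127)) = 3052 - (-36 - (-336)*(-1)/127)/(4 - 48*(-1/127)) = 3052 - (-36 - 7*48/127)/(4 + 48/127) = 3052 - (-36 - 336/127)/556/127 = 3052 - 127*(-4908)/(556*127) = 3052 - 1*(-1227/139) = 3052 + 1227/139 = 425455/139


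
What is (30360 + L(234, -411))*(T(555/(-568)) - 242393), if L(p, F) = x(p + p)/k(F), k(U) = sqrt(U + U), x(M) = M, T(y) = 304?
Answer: -7349822040 + 18882942*I*sqrt(822)/137 ≈ -7.3498e+9 + 3.9517e+6*I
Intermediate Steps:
k(U) = sqrt(2)*sqrt(U) (k(U) = sqrt(2*U) = sqrt(2)*sqrt(U))
L(p, F) = p*sqrt(2)/sqrt(F) (L(p, F) = (p + p)/((sqrt(2)*sqrt(F))) = (2*p)*(sqrt(2)/(2*sqrt(F))) = p*sqrt(2)/sqrt(F))
(30360 + L(234, -411))*(T(555/(-568)) - 242393) = (30360 + 234*sqrt(2)/sqrt(-411))*(304 - 242393) = (30360 + 234*sqrt(2)*(-I*sqrt(411)/411))*(-242089) = (30360 - 78*I*sqrt(822)/137)*(-242089) = -7349822040 + 18882942*I*sqrt(822)/137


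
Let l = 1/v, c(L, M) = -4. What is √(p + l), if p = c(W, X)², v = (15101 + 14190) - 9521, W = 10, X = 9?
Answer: √6253666170/19770 ≈ 4.0000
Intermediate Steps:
v = 19770 (v = 29291 - 9521 = 19770)
p = 16 (p = (-4)² = 16)
l = 1/19770 ≈ 5.0582e-5
√(p + l) = √(16 + 1/19770) = √(316321/19770) = √6253666170/19770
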